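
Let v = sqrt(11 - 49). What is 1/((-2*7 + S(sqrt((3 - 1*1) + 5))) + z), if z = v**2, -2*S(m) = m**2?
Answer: -2/111 ≈ -0.018018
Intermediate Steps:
S(m) = -m**2/2
v = I*sqrt(38) (v = sqrt(-38) = I*sqrt(38) ≈ 6.1644*I)
z = -38 (z = (I*sqrt(38))**2 = -38)
1/((-2*7 + S(sqrt((3 - 1*1) + 5))) + z) = 1/((-2*7 - (4 - 1/2)) - 38) = 1/((-14 - (sqrt((3 - 1) + 5))**2/2) - 38) = 1/((-14 - (sqrt(2 + 5))**2/2) - 38) = 1/((-14 - (sqrt(7))**2/2) - 38) = 1/((-14 - 1/2*7) - 38) = 1/((-14 - 7/2) - 38) = 1/(-35/2 - 38) = 1/(-111/2) = -2/111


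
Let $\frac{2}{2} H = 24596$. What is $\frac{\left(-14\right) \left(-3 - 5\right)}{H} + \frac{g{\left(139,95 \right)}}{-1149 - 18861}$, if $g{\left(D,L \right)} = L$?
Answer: $- \frac{4775}{24608298} \approx -0.00019404$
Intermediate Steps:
$H = 24596$
$\frac{\left(-14\right) \left(-3 - 5\right)}{H} + \frac{g{\left(139,95 \right)}}{-1149 - 18861} = \frac{\left(-14\right) \left(-3 - 5\right)}{24596} + \frac{95}{-1149 - 18861} = \left(-14\right) \left(-8\right) \frac{1}{24596} + \frac{95}{-20010} = 112 \cdot \frac{1}{24596} + 95 \left(- \frac{1}{20010}\right) = \frac{28}{6149} - \frac{19}{4002} = - \frac{4775}{24608298}$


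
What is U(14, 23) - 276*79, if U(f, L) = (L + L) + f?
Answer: -21744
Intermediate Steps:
U(f, L) = f + 2*L (U(f, L) = 2*L + f = f + 2*L)
U(14, 23) - 276*79 = (14 + 2*23) - 276*79 = (14 + 46) - 21804 = 60 - 21804 = -21744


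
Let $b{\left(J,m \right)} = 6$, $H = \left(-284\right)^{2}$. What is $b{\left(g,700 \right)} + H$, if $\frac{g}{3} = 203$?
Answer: $80662$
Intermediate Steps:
$g = 609$ ($g = 3 \cdot 203 = 609$)
$H = 80656$
$b{\left(g,700 \right)} + H = 6 + 80656 = 80662$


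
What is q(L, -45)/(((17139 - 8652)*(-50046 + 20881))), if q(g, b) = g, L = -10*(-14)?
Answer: -28/49504671 ≈ -5.6560e-7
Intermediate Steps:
L = 140
q(L, -45)/(((17139 - 8652)*(-50046 + 20881))) = 140/(((17139 - 8652)*(-50046 + 20881))) = 140/((8487*(-29165))) = 140/(-247523355) = 140*(-1/247523355) = -28/49504671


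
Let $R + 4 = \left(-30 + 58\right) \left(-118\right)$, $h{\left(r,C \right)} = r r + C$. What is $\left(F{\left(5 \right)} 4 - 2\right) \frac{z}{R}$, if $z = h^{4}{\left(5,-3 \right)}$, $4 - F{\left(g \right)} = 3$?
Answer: $- \frac{117128}{827} \approx -141.63$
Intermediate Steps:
$F{\left(g \right)} = 1$ ($F{\left(g \right)} = 4 - 3 = 1$)
$h{\left(r,C \right)} = C + r^{2}$ ($h{\left(r,C \right)} = r^{2} + C = C + r^{2}$)
$R = -3308$ ($R = -4 + \left(-30 + 58\right) \left(-118\right) = -4 + 28 \left(-118\right) = -4 - 3304 = -3308$)
$z = 234256$ ($z = \left(-3 + 5^{2}\right)^{4} = \left(-3 + 25\right)^{4} = 22^{4} = 234256$)
$\left(F{\left(5 \right)} 4 - 2\right) \frac{z}{R} = \left(1 \cdot 4 - 2\right) \frac{234256}{-3308} = \left(4 - 2\right) 234256 \left(- \frac{1}{3308}\right) = 2 \left(- \frac{58564}{827}\right) = - \frac{117128}{827}$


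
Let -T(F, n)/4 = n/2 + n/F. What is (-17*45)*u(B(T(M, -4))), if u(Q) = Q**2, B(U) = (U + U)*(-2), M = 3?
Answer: -2176000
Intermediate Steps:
T(F, n) = -2*n - 4*n/F (T(F, n) = -4*(n/2 + n/F) = -2*n - 4*n/F)
B(U) = -4*U (B(U) = (2*U)*(-2) = -4*U)
(-17*45)*u(B(T(M, -4))) = (-17*45)*(-(-8)*(-4)*(2 + 3)/3)**2 = -765*(-(-8)*(-4)*5/3)**2 = -765*(-4*40/3)**2 = -765*(-160/3)**2 = -765*25600/9 = -2176000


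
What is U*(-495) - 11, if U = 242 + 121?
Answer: -179696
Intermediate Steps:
U = 363
U*(-495) - 11 = 363*(-495) - 11 = -179685 - 11 = -179696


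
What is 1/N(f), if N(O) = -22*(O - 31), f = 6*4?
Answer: 1/154 ≈ 0.0064935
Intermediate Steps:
f = 24
N(O) = 682 - 22*O (N(O) = -22*(-31 + O) = 682 - 22*O)
1/N(f) = 1/(682 - 22*24) = 1/(682 - 528) = 1/154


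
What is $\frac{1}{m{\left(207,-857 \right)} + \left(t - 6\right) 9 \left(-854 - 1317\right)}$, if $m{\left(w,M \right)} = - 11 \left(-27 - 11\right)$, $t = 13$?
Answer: $- \frac{1}{136355} \approx -7.3338 \cdot 10^{-6}$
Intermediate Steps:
$m{\left(w,M \right)} = 418$ ($m{\left(w,M \right)} = \left(-11\right) \left(-38\right) = 418$)
$\frac{1}{m{\left(207,-857 \right)} + \left(t - 6\right) 9 \left(-854 - 1317\right)} = \frac{1}{418 + \left(13 - 6\right) 9 \left(-854 - 1317\right)} = \frac{1}{418 + 7 \cdot 9 \left(-2171\right)} = \frac{1}{418 + 63 \left(-2171\right)} = \frac{1}{418 - 136773} = \frac{1}{-136355} = - \frac{1}{136355}$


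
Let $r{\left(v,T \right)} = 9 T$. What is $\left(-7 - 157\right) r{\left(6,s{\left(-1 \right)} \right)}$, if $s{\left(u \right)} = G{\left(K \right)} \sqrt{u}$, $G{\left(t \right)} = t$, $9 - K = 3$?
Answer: $- 8856 i \approx - 8856.0 i$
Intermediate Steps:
$K = 6$ ($K = 9 - 3 = 6$)
$s{\left(u \right)} = 6 \sqrt{u}$
$\left(-7 - 157\right) r{\left(6,s{\left(-1 \right)} \right)} = \left(-7 - 157\right) 9 \cdot 6 \sqrt{-1} = - 164 \cdot 9 \cdot 6 i = - 164 \cdot 54 i = - 8856 i$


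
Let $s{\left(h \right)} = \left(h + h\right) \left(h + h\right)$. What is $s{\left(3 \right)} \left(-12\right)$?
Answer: $-432$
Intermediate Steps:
$s{\left(h \right)} = 4 h^{2}$ ($s{\left(h \right)} = 2 h 2 h = 4 h^{2}$)
$s{\left(3 \right)} \left(-12\right) = 4 \cdot 3^{2} \left(-12\right) = 4 \cdot 9 \left(-12\right) = 36 \left(-12\right) = -432$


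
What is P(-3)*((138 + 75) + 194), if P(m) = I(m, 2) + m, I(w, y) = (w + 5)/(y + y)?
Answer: -2035/2 ≈ -1017.5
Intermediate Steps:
I(w, y) = (5 + w)/(2*y) (I(w, y) = (5 + w)/((2*y)) = (5 + w)*(1/(2*y)) = (5 + w)/(2*y))
P(m) = 5/4 + 5*m/4 (P(m) = (½)*(5 + m)/2 + m = (½)*(½)*(5 + m) + m = (5/4 + m/4) + m = 5/4 + 5*m/4)
P(-3)*((138 + 75) + 194) = (5/4 + (5/4)*(-3))*((138 + 75) + 194) = (5/4 - 15/4)*(213 + 194) = -5/2*407 = -2035/2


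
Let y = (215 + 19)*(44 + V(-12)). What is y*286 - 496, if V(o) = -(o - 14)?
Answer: 4684184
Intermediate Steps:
V(o) = 14 - o (V(o) = -(-14 + o) = 14 - o)
y = 16380 (y = (215 + 19)*(44 + (14 - 1*(-12))) = 234*(44 + (14 + 12)) = 234*(44 + 26) = 234*70 = 16380)
y*286 - 496 = 16380*286 - 496 = 4684680 - 496 = 4684184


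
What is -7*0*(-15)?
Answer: 0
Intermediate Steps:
-7*0*(-15) = 0*(-15) = 0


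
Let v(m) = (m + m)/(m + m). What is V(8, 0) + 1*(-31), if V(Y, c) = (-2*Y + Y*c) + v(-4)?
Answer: -46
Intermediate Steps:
v(m) = 1 (v(m) = (2*m)/((2*m)) = (2*m)*(1/(2*m)) = 1)
V(Y, c) = 1 - 2*Y + Y*c (V(Y, c) = (-2*Y + Y*c) + 1 = 1 - 2*Y + Y*c)
V(8, 0) + 1*(-31) = (1 - 2*8 + 8*0) + 1*(-31) = (1 - 16 + 0) - 31 = -15 - 31 = -46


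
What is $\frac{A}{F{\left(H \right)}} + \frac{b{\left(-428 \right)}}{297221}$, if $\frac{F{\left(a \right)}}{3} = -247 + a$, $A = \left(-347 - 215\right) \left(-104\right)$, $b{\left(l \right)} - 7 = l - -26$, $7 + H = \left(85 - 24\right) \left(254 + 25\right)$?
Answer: $\frac{17352106483}{14948730195} \approx 1.1608$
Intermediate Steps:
$H = 17012$ ($H = -7 + \left(85 - 24\right) \left(254 + 25\right) = -7 + 61 \cdot 279 = -7 + 17019 = 17012$)
$b{\left(l \right)} = 33 + l$ ($b{\left(l \right)} = 7 + \left(l - -26\right) = 7 + \left(l + 26\right) = 7 + \left(26 + l\right) = 33 + l$)
$A = 58448$ ($A = \left(-562\right) \left(-104\right) = 58448$)
$F{\left(a \right)} = -741 + 3 a$ ($F{\left(a \right)} = 3 \left(-247 + a\right) = -741 + 3 a$)
$\frac{A}{F{\left(H \right)}} + \frac{b{\left(-428 \right)}}{297221} = \frac{58448}{-741 + 3 \cdot 17012} + \frac{33 - 428}{297221} = \frac{58448}{-741 + 51036} - \frac{395}{297221} = \frac{58448}{50295} - \frac{395}{297221} = \frac{17352106483}{14948730195}$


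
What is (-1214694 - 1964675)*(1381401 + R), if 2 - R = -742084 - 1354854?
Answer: -11058929546829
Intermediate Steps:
R = 2096940 (R = 2 - (-742084 - 1354854) = 2 - 1*(-2096938) = 2 + 2096938 = 2096940)
(-1214694 - 1964675)*(1381401 + R) = (-1214694 - 1964675)*(1381401 + 2096940) = -3179369*3478341 = -11058929546829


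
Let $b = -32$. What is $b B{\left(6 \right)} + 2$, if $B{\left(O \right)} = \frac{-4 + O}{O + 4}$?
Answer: $- \frac{22}{5} \approx -4.4$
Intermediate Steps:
$B{\left(O \right)} = \frac{-4 + O}{4 + O}$
$b B{\left(6 \right)} + 2 = - 32 \frac{-4 + 6}{4 + 6} + 2 = - 32 \cdot \frac{1}{10} \cdot 2 + 2 = \left(-32\right) \frac{1}{5} + 2 = - \frac{32}{5} + 2 = - \frac{22}{5}$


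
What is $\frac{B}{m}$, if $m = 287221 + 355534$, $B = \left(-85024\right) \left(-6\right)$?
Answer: $\frac{510144}{642755} \approx 0.79368$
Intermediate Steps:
$B = 510144$
$m = 642755$
$\frac{B}{m} = \frac{510144}{642755}$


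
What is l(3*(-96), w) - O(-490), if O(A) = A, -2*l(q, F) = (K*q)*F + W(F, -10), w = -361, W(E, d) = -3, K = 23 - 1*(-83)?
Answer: -11019625/2 ≈ -5.5098e+6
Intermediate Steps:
K = 106 (K = 23 + 83 = 106)
l(q, F) = 3/2 - 53*F*q (l(q, F) = -((106*q)*F - 3)/2 = -(106*F*q - 3)/2 = -(-3 + 106*F*q)/2 = 3/2 - 53*F*q)
l(3*(-96), w) - O(-490) = (3/2 - 53*(-361)*3*(-96)) - 1*(-490) = (3/2 - 53*(-361)*(-288)) + 490 = (3/2 - 5510304) + 490 = -11020605/2 + 490 = -11019625/2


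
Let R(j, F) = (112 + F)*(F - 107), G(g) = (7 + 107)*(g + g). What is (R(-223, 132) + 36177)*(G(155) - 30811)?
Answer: 191472533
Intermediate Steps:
G(g) = 228*g (G(g) = 114*(2*g) = 228*g)
R(j, F) = (-107 + F)*(112 + F) (R(j, F) = (112 + F)*(-107 + F) = (-107 + F)*(112 + F))
(R(-223, 132) + 36177)*(G(155) - 30811) = ((-11984 + 132² + 5*132) + 36177)*(228*155 - 30811) = ((-11984 + 17424 + 660) + 36177)*(35340 - 30811) = (6100 + 36177)*4529 = 42277*4529 = 191472533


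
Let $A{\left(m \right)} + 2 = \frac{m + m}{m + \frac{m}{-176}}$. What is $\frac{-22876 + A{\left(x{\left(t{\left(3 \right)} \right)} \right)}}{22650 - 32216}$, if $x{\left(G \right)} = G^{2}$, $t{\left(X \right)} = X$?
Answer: $\frac{2001649}{837025} \approx 2.3914$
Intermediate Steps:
$A{\left(m \right)} = \frac{2}{175}$ ($A{\left(m \right)} = -2 + \frac{m + m}{m + \frac{m}{-176}} = -2 + \frac{2 m}{m - \frac{m}{176}} = -2 + \frac{2 m}{\frac{175}{176} m} = -2 + 2 m \frac{176}{175 m} = -2 + \frac{352}{175} = \frac{2}{175}$)
$\frac{-22876 + A{\left(x{\left(t{\left(3 \right)} \right)} \right)}}{22650 - 32216} = \frac{-22876 + \frac{2}{175}}{22650 - 32216} = - \frac{4003298}{175 \left(-9566\right)} = \left(- \frac{4003298}{175}\right) \left(- \frac{1}{9566}\right) = \frac{2001649}{837025}$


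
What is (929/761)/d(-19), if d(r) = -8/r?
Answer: 17651/6088 ≈ 2.8993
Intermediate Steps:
(929/761)/d(-19) = (929/761)/((-8/(-19))) = (929*(1/761))/((-8*(-1/19))) = 929/(761*(8/19)) = (929/761)*(19/8) = 17651/6088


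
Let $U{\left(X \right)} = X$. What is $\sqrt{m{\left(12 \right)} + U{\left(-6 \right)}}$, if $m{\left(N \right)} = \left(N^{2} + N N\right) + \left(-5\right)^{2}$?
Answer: $\sqrt{307} \approx 17.521$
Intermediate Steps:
$m{\left(N \right)} = 25 + 2 N^{2}$ ($m{\left(N \right)} = \left(N^{2} + N^{2}\right) + 25 = 2 N^{2} + 25 = 25 + 2 N^{2}$)
$\sqrt{m{\left(12 \right)} + U{\left(-6 \right)}} = \sqrt{\left(25 + 2 \cdot 12^{2}\right) - 6} = \sqrt{\left(25 + 2 \cdot 144\right) - 6} = \sqrt{\left(25 + 288\right) - 6} = \sqrt{313 - 6} = \sqrt{307}$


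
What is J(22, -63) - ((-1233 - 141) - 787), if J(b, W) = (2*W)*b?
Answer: -611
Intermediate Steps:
J(b, W) = 2*W*b
J(22, -63) - ((-1233 - 141) - 787) = 2*(-63)*22 - ((-1233 - 141) - 787) = -2772 - (-1374 - 787) = -2772 - 1*(-2161) = -2772 + 2161 = -611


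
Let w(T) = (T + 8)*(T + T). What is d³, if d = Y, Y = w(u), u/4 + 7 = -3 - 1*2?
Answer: 56623104000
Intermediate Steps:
u = -48 (u = -28 + 4*(-3 - 1*2) = -28 + 4*(-3 - 2) = -28 + 4*(-5) = -28 - 20 = -48)
w(T) = 2*T*(8 + T) (w(T) = (8 + T)*(2*T) = 2*T*(8 + T))
Y = 3840 (Y = 2*(-48)*(8 - 48) = 2*(-48)*(-40) = 3840)
d = 3840
d³ = 3840³ = 56623104000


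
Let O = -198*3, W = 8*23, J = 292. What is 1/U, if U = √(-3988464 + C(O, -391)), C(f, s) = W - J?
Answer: -I*√997143/1994286 ≈ -0.00050072*I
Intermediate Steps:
W = 184
O = -594
C(f, s) = -108 (C(f, s) = 184 - 1*292 = 184 - 292 = -108)
U = 2*I*√997143 (U = √(-3988464 - 108) = √(-3988572) = 2*I*√997143 ≈ 1997.1*I)
1/U = 1/(2*I*√997143) = -I*√997143/1994286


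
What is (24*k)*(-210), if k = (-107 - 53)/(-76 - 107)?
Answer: -268800/61 ≈ -4406.6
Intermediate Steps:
k = 160/183 (k = -160/(-183) = -160*(-1/183) = 160/183 ≈ 0.87432)
(24*k)*(-210) = (24*(160/183))*(-210) = (1280/61)*(-210) = -268800/61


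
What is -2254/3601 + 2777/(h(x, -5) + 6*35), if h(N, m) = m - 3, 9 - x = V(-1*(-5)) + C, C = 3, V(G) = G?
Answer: 9544669/727402 ≈ 13.122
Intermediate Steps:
x = 1 (x = 9 - (-1*(-5) + 3) = 9 - (5 + 3) = 9 - 1*8 = 9 - 8 = 1)
h(N, m) = -3 + m
-2254/3601 + 2777/(h(x, -5) + 6*35) = -2254/3601 + 2777/((-3 - 5) + 6*35) = -2254*1/3601 + 2777/(-8 + 210) = -2254/3601 + 2777/202 = 9544669/727402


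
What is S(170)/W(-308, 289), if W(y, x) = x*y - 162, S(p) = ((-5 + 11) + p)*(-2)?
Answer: 176/44587 ≈ 0.0039473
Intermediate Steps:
S(p) = -12 - 2*p (S(p) = (6 + p)*(-2) = -12 - 2*p)
W(y, x) = -162 + x*y
S(170)/W(-308, 289) = (-12 - 2*170)/(-162 + 289*(-308)) = (-12 - 340)/(-162 - 89012) = -352/(-89174) = -352*(-1/89174) = 176/44587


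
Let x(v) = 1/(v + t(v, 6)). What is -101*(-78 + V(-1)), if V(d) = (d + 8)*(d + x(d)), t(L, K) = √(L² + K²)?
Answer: 308353/36 - 707*√37/36 ≈ 8445.9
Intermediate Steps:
t(L, K) = √(K² + L²)
x(v) = 1/(v + √(36 + v²)) (x(v) = 1/(v + √(6² + v²)) = 1/(v + √(36 + v²)))
V(d) = (8 + d)*(d + 1/(d + √(36 + d²))) (V(d) = (d + 8)*(d + 1/(d + √(36 + d²))) = (8 + d)*(d + 1/(d + √(36 + d²))))
-101*(-78 + V(-1)) = -101*(-78 + (8 - 1 - (8 - 1)*(-1 + √(36 + (-1)²)))/(-1 + √(36 + (-1)²))) = -101*(-78 + (8 - 1 - 1*7*(-1 + √(36 + 1)))/(-1 + √(36 + 1))) = -101*(-78 + (8 - 1 - 1*7*(-1 + √37))/(-1 + √37)) = -101*(-78 + (8 - 1 + (7 - 7*√37))/(-1 + √37)) = -101*(-78 + (14 - 7*√37)/(-1 + √37)) = 7878 - 101*(14 - 7*√37)/(-1 + √37)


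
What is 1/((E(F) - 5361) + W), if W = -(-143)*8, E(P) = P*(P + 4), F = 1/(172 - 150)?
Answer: -484/2040939 ≈ -0.00023715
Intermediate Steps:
F = 1/22 ≈ 0.045455
E(P) = P*(4 + P)
W = 1144 (W = -13*(-88) = 1144)
1/((E(F) - 5361) + W) = 1/(((4 + 1/22)/22 - 5361) + 1144) = 1/(((1/22)*(89/22) - 5361) + 1144) = 1/((89/484 - 5361) + 1144) = 1/(-2594635/484 + 1144) = 1/(-2040939/484) = -484/2040939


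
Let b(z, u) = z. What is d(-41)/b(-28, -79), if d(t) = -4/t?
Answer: -1/287 ≈ -0.0034843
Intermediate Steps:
d(-41)/b(-28, -79) = -4/(-41)/(-28) = -4*(-1/41)*(-1/28) = (4/41)*(-1/28) = -1/287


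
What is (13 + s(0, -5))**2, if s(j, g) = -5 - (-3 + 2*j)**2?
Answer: 1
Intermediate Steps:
(13 + s(0, -5))**2 = (13 + (-5 - (-3 + 2*0)**2))**2 = (13 + (-5 - (-3 + 0)**2))**2 = (13 + (-5 - 1*(-3)**2))**2 = (13 + (-5 - 1*9))**2 = (13 + (-5 - 9))**2 = (13 - 14)**2 = (-1)**2 = 1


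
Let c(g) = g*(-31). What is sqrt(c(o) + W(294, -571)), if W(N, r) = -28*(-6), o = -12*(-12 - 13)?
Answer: 2*I*sqrt(2283) ≈ 95.562*I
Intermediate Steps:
o = 300 (o = -12*(-25) = 300)
c(g) = -31*g
W(N, r) = 168
sqrt(c(o) + W(294, -571)) = sqrt(-31*300 + 168) = sqrt(-9300 + 168) = sqrt(-9132) = 2*I*sqrt(2283)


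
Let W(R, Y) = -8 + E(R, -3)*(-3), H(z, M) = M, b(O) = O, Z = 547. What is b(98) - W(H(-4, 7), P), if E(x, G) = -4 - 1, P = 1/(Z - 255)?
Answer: 91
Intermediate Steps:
P = 1/292 (P = 1/(547 - 255) = 1/292 ≈ 0.0034247)
E(x, G) = -5
W(R, Y) = 7 (W(R, Y) = -8 - 5*(-3) = -8 + 15 = 7)
b(98) - W(H(-4, 7), P) = 98 - 1*7 = 98 - 7 = 91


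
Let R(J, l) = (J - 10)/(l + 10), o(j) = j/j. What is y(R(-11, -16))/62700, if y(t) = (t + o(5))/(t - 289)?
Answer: -3/11933900 ≈ -2.5138e-7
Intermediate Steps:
o(j) = 1
R(J, l) = (-10 + J)/(10 + l)
y(t) = (1 + t)/(-289 + t) (y(t) = (t + 1)/(t - 289) = (1 + t)/(-289 + t))
y(R(-11, -16))/62700 = ((1 + (-10 - 11)/(10 - 16))/(-289 + (-10 - 11)/(10 - 16)))/62700 = ((1 - 21/(-6))/(-289 - 21/(-6)))*(1/62700) = ((1 - 1/6*(-21))/(-289 - 1/6*(-21)))*(1/62700) = ((1 + 7/2)/(-289 + 7/2))*(1/62700) = ((9/2)/(-571/2))*(1/62700) = -2/571*9/2*(1/62700) = -9/571*1/62700 = -3/11933900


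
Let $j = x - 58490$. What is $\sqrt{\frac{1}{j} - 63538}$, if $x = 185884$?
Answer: $\frac{i \sqrt{1031172894145574}}{127394} \approx 252.07 i$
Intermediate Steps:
$j = 127394$ ($j = 185884 - 58490 = 127394$)
$\sqrt{\frac{1}{j} - 63538} = \sqrt{\frac{1}{127394} - 63538} = \sqrt{- \frac{8094359971}{127394}} = \frac{i \sqrt{1031172894145574}}{127394}$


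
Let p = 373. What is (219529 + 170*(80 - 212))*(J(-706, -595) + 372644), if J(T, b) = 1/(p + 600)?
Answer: 71461044613557/973 ≈ 7.3444e+10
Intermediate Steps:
J(T, b) = 1/973 (J(T, b) = 1/(373 + 600) = 1/973)
(219529 + 170*(80 - 212))*(J(-706, -595) + 372644) = (219529 + 170*(80 - 212))*(1/973 + 372644) = (219529 + 170*(-132))*(362582613/973) = (219529 - 22440)*(362582613/973) = 197089*(362582613/973) = 71461044613557/973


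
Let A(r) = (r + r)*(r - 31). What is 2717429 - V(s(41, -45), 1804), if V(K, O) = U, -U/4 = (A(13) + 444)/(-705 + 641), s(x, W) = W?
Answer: 5434861/2 ≈ 2.7174e+6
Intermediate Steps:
A(r) = 2*r*(-31 + r) (A(r) = (2*r)*(-31 + r) = 2*r*(-31 + r))
U = -3/2 (U = -4*(2*13*(-31 + 13) + 444)/(-705 + 641) = -4*(2*13*(-18) + 444)/(-64) = -4*(-468 + 444)*(-1)/64 = -(-96)*(-1)/64 = -4*3/8 = -3/2 ≈ -1.5000)
V(K, O) = -3/2
2717429 - V(s(41, -45), 1804) = 2717429 - 1*(-3/2) = 2717429 + 3/2 = 5434861/2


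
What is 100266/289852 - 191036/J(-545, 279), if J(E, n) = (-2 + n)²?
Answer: -23839428379/11120027054 ≈ -2.1438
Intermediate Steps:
100266/289852 - 191036/J(-545, 279) = 100266/289852 - 191036/(-2 + 279)² = 100266*(1/289852) - 191036/(277²) = 50133/144926 - 191036/76729 = -23839428379/11120027054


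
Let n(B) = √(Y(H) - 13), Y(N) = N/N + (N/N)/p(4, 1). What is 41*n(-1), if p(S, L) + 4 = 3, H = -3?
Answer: 41*I*√13 ≈ 147.83*I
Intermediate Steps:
p(S, L) = -1 (p(S, L) = -4 + 3 = -1)
Y(N) = 0 (Y(N) = N/N + (N/N)/(-1) = 1 + 1*(-1) = 1 - 1 = 0)
n(B) = I*√13 (n(B) = √(0 - 13) = √(-13) = I*√13)
41*n(-1) = 41*(I*√13) = 41*I*√13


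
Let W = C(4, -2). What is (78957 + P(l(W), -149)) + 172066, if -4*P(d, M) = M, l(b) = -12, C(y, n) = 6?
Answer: 1004241/4 ≈ 2.5106e+5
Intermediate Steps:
W = 6
P(d, M) = -M/4
(78957 + P(l(W), -149)) + 172066 = (78957 - ¼*(-149)) + 172066 = (78957 + 149/4) + 172066 = 315977/4 + 172066 = 1004241/4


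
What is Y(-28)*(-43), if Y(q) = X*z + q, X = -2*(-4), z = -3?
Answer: 2236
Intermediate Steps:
X = 8
Y(q) = -24 + q (Y(q) = 8*(-3) + q = -24 + q)
Y(-28)*(-43) = (-24 - 28)*(-43) = -52*(-43) = 2236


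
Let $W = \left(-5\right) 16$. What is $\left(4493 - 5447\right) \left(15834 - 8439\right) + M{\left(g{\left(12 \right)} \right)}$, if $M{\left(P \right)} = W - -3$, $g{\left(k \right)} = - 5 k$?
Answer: $-7054907$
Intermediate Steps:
$W = -80$
$M{\left(P \right)} = -77$ ($M{\left(P \right)} = -80 - -3 = -80 + 3 = -77$)
$\left(4493 - 5447\right) \left(15834 - 8439\right) + M{\left(g{\left(12 \right)} \right)} = \left(4493 - 5447\right) \left(15834 - 8439\right) - 77 = \left(-954\right) 7395 - 77 = -7054830 - 77 = -7054907$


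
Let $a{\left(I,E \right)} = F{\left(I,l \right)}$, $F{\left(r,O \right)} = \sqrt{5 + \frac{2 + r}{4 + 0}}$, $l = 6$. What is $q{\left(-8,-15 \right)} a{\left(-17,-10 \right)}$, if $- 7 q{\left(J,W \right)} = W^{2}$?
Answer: $- \frac{225 \sqrt{5}}{14} \approx -35.937$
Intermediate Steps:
$q{\left(J,W \right)} = - \frac{W^{2}}{7}$
$F{\left(r,O \right)} = \sqrt{\frac{11}{2} + \frac{r}{4}}$ ($F{\left(r,O \right)} = \sqrt{5 + \frac{2 + r}{4}} = \sqrt{5 + \left(2 + r\right) \frac{1}{4}} = \sqrt{5 + \left(\frac{1}{2} + \frac{r}{4}\right)} = \sqrt{\frac{11}{2} + \frac{r}{4}}$)
$a{\left(I,E \right)} = \frac{\sqrt{22 + I}}{2}$
$q{\left(-8,-15 \right)} a{\left(-17,-10 \right)} = - \frac{\left(-15\right)^{2}}{7} \frac{\sqrt{22 - 17}}{2} = \left(- \frac{1}{7}\right) 225 \frac{\sqrt{5}}{2} = - \frac{225 \frac{\sqrt{5}}{2}}{7} = - \frac{225 \sqrt{5}}{14}$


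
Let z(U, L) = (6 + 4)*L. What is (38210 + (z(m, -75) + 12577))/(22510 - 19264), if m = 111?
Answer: 16679/1082 ≈ 15.415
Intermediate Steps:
z(U, L) = 10*L
(38210 + (z(m, -75) + 12577))/(22510 - 19264) = (38210 + (10*(-75) + 12577))/(22510 - 19264) = (38210 + (-750 + 12577))/3246 = (38210 + 11827)*(1/3246) = 50037*(1/3246) = 16679/1082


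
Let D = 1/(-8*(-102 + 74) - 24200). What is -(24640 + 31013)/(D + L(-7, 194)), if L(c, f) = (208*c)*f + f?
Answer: 1334336328/6767705521 ≈ 0.19716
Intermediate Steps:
L(c, f) = f + 208*c*f (L(c, f) = 208*c*f + f = f + 208*c*f)
D = -1/23976 (D = 1/(-8*(-28) - 24200) = 1/(224 - 24200) = 1/(-23976) = -1/23976 ≈ -4.1708e-5)
-(24640 + 31013)/(D + L(-7, 194)) = -(24640 + 31013)/(-1/23976 + 194*(1 + 208*(-7))) = -55653/(-1/23976 + 194*(1 - 1456)) = -55653/(-1/23976 + 194*(-1455)) = -55653/(-1/23976 - 282270) = -55653/(-6767705521/23976) = -55653*(-23976)/6767705521 = -1*(-1334336328/6767705521) = 1334336328/6767705521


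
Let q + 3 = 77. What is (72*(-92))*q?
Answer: -490176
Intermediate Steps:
q = 74 (q = -3 + 77 = 74)
(72*(-92))*q = (72*(-92))*74 = -6624*74 = -490176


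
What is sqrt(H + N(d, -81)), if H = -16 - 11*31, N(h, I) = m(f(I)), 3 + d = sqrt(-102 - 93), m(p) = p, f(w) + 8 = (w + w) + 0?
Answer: I*sqrt(527) ≈ 22.956*I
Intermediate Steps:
f(w) = -8 + 2*w (f(w) = -8 + ((w + w) + 0) = -8 + (2*w + 0) = -8 + 2*w)
d = -3 + I*sqrt(195) (d = -3 + sqrt(-102 - 93) = -3 + sqrt(-195) = -3 + I*sqrt(195) ≈ -3.0 + 13.964*I)
N(h, I) = -8 + 2*I
H = -357 (H = -16 - 341 = -357)
sqrt(H + N(d, -81)) = sqrt(-357 + (-8 + 2*(-81))) = sqrt(-357 + (-8 - 162)) = sqrt(-357 - 170) = sqrt(-527) = I*sqrt(527)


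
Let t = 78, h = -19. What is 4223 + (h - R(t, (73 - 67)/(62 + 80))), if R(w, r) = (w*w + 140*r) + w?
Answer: -139438/71 ≈ -1963.9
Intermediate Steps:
R(w, r) = w + w² + 140*r (R(w, r) = (w² + 140*r) + w = w + w² + 140*r)
4223 + (h - R(t, (73 - 67)/(62 + 80))) = 4223 + (-19 - (78 + 78² + 140*((73 - 67)/(62 + 80)))) = 4223 + (-19 - (78 + 6084 + 140*(6/142))) = 4223 + (-19 - (78 + 6084 + 140*(6*(1/142)))) = 4223 + (-19 - (78 + 6084 + 140*(3/71))) = 4223 + (-19 - (78 + 6084 + 420/71)) = 4223 + (-19 - 1*437922/71) = 4223 + (-19 - 437922/71) = 4223 - 439271/71 = -139438/71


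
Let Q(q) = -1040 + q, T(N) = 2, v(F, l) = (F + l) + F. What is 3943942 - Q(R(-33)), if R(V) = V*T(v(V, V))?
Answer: 3945048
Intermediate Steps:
v(F, l) = l + 2*F
R(V) = 2*V (R(V) = V*2 = 2*V)
3943942 - Q(R(-33)) = 3943942 - (-1040 + 2*(-33)) = 3943942 - (-1040 - 66) = 3943942 - 1*(-1106) = 3943942 + 1106 = 3945048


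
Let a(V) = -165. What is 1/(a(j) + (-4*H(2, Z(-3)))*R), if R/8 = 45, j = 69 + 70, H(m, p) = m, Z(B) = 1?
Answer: -1/3045 ≈ -0.00032841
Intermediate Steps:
j = 139
R = 360 (R = 8*45 = 360)
1/(a(j) + (-4*H(2, Z(-3)))*R) = 1/(-165 - 4*2*360) = 1/(-165 - 8*360) = 1/(-165 - 2880) = 1/(-3045) = -1/3045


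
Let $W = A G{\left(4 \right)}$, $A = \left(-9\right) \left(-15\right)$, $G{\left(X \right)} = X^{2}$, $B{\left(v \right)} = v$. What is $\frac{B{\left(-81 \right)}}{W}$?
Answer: $- \frac{3}{80} \approx -0.0375$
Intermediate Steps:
$A = 135$
$W = 2160$ ($W = 135 \cdot 4^{2} = 135 \cdot 16 = 2160$)
$\frac{B{\left(-81 \right)}}{W} = - \frac{81}{2160} = \left(-81\right) \frac{1}{2160} = - \frac{3}{80}$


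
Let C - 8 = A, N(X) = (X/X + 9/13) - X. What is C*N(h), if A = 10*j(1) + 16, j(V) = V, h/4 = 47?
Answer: -82348/13 ≈ -6334.5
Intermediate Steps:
h = 188 (h = 4*47 = 188)
A = 26 (A = 10*1 + 16 = 10 + 16 = 26)
N(X) = 22/13 - X (N(X) = (1 + 9*(1/13)) - X = (1 + 9/13) - X = 22/13 - X)
C = 34 (C = 8 + 26 = 34)
C*N(h) = 34*(22/13 - 1*188) = 34*(22/13 - 188) = 34*(-2422/13) = -82348/13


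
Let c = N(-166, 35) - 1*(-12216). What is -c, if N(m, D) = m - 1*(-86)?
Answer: -12136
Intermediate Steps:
N(m, D) = 86 + m (N(m, D) = m + 86 = 86 + m)
c = 12136 (c = (86 - 166) - 1*(-12216) = -80 + 12216 = 12136)
-c = -1*12136 = -12136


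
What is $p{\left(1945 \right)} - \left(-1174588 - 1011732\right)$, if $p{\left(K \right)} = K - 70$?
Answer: $2188195$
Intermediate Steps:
$p{\left(K \right)} = -70 + K$
$p{\left(1945 \right)} - \left(-1174588 - 1011732\right) = \left(-70 + 1945\right) - \left(-1174588 - 1011732\right) = 1875 - -2186320 = 1875 + 2186320 = 2188195$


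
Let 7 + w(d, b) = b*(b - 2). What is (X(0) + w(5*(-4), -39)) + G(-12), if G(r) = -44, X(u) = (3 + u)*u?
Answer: 1548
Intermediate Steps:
X(u) = u*(3 + u)
w(d, b) = -7 + b*(-2 + b) (w(d, b) = -7 + b*(b - 2) = -7 + b*(-2 + b))
(X(0) + w(5*(-4), -39)) + G(-12) = (0*(3 + 0) + (-7 + (-39)² - 2*(-39))) - 44 = (0*3 + (-7 + 1521 + 78)) - 44 = (0 + 1592) - 44 = 1592 - 44 = 1548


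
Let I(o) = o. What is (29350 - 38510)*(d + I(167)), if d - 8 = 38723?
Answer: -356305680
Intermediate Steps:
d = 38731 (d = 8 + 38723 = 38731)
(29350 - 38510)*(d + I(167)) = (29350 - 38510)*(38731 + 167) = -9160*38898 = -356305680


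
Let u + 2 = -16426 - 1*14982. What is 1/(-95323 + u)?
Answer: -1/126733 ≈ -7.8906e-6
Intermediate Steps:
u = -31410 (u = -2 + (-16426 - 1*14982) = -2 + (-16426 - 14982) = -2 - 31408 = -31410)
1/(-95323 + u) = 1/(-95323 - 31410) = 1/(-126733) = -1/126733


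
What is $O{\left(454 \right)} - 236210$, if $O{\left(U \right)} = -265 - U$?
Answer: $-236929$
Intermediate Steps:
$O{\left(454 \right)} - 236210 = \left(-265 - 454\right) - 236210 = -719 - 236210 = -236929$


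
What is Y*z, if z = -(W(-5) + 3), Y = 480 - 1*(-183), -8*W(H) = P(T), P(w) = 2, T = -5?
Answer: -7293/4 ≈ -1823.3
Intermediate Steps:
W(H) = -¼ (W(H) = -⅛*2 = -¼)
Y = 663 (Y = 480 + 183 = 663)
z = -11/4 (z = -(-¼ + 3) = -1*11/4 = -11/4 ≈ -2.7500)
Y*z = 663*(-11/4) = -7293/4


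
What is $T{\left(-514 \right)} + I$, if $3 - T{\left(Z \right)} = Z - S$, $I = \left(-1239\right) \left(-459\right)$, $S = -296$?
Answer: $568922$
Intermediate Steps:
$I = 568701$
$T{\left(Z \right)} = -293 - Z$ ($T{\left(Z \right)} = 3 - \left(Z - -296\right) = 3 - \left(Z + 296\right) = 3 - \left(296 + Z\right) = -293 - Z$)
$T{\left(-514 \right)} + I = \left(-293 - -514\right) + 568701 = \left(-293 + 514\right) + 568701 = 221 + 568701 = 568922$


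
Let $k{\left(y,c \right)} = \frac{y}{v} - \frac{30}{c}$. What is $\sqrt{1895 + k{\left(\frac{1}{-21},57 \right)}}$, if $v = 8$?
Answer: $\frac{\sqrt{4825618518}}{1596} \approx 43.526$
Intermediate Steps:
$k{\left(y,c \right)} = - \frac{30}{c} + \frac{y}{8}$ ($k{\left(y,c \right)} = \frac{y}{8} - \frac{30}{c} = - \frac{30}{c} + \frac{y}{8}$)
$\sqrt{1895 + k{\left(\frac{1}{-21},57 \right)}} = \sqrt{1895 + \left(- \frac{30}{57} + \frac{1}{8 \left(-21\right)}\right)} = \sqrt{1895 + \left(\left(-30\right) \frac{1}{57} + \frac{1}{8} \left(- \frac{1}{21}\right)\right)} = \sqrt{1895 - \frac{1699}{3192}} = \sqrt{\frac{6047141}{3192}} = \frac{\sqrt{4825618518}}{1596}$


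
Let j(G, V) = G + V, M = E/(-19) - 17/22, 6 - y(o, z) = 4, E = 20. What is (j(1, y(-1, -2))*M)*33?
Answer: -6867/38 ≈ -180.71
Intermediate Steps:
y(o, z) = 2 (y(o, z) = 6 - 1*4 = 6 - 4 = 2)
M = -763/418 (M = 20/(-19) - 17/22 = 20*(-1/19) - 17*1/22 = -20/19 - 17/22 = -763/418 ≈ -1.8254)
(j(1, y(-1, -2))*M)*33 = ((1 + 2)*(-763/418))*33 = (3*(-763/418))*33 = -2289/418*33 = -6867/38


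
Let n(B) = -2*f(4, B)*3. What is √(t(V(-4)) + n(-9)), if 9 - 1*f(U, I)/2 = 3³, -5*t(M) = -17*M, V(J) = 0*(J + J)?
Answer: 6*√6 ≈ 14.697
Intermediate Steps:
V(J) = 0 (V(J) = 0*(2*J) = 0)
t(M) = 17*M/5 (t(M) = -(-17)*M/5 = 17*M/5)
f(U, I) = -36 (f(U, I) = 18 - 2*3³ = 18 - 2*27 = 18 - 54 = -36)
n(B) = 216 (n(B) = -2*(-36)*3 = 72*3 = 216)
√(t(V(-4)) + n(-9)) = √((17/5)*0 + 216) = √(0 + 216) = √216 = 6*√6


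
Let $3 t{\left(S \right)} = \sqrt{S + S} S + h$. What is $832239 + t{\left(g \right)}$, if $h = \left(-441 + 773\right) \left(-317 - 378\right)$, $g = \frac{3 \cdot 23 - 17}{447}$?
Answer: $\frac{2265977}{3} + \frac{104 \sqrt{11622}}{599427} \approx 7.5533 \cdot 10^{5}$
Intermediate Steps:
$g = \frac{52}{447}$ ($g = \left(69 - 17\right) \frac{1}{447} = 52 \cdot \frac{1}{447} = \frac{52}{447} \approx 0.11633$)
$h = -230740$ ($h = 332 \left(-695\right) = -230740$)
$t{\left(S \right)} = - \frac{230740}{3} + \frac{\sqrt{2} S^{\frac{3}{2}}}{3}$ ($t{\left(S \right)} = \frac{\sqrt{S + S} S - 230740}{3} = \frac{\sqrt{2 S} S - 230740}{3} = \frac{\sqrt{2} \sqrt{S} S - 230740}{3} = \frac{\sqrt{2} S^{\frac{3}{2}} - 230740}{3} = \frac{-230740 + \sqrt{2} S^{\frac{3}{2}}}{3} = - \frac{230740}{3} + \frac{\sqrt{2} S^{\frac{3}{2}}}{3}$)
$832239 + t{\left(g \right)} = 832239 - \left(\frac{230740}{3} - \frac{\sqrt{2} \left(\frac{52}{447}\right)^{\frac{3}{2}}}{3}\right) = 832239 - \left(\frac{230740}{3} - \frac{\sqrt{2} \frac{104 \sqrt{5811}}{199809}}{3}\right) = 832239 - \left(\frac{230740}{3} - \frac{104 \sqrt{11622}}{599427}\right) = \frac{2265977}{3} + \frac{104 \sqrt{11622}}{599427}$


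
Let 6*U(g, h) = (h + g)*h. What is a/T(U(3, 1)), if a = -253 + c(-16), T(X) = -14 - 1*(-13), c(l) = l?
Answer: 269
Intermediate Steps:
U(g, h) = h*(g + h)/6 (U(g, h) = ((h + g)*h)/6 = ((g + h)*h)/6 = (h*(g + h))/6 = h*(g + h)/6)
T(X) = -1 (T(X) = -14 + 13 = -1)
a = -269 (a = -253 - 16 = -269)
a/T(U(3, 1)) = -269/(-1) = -269*(-1) = 269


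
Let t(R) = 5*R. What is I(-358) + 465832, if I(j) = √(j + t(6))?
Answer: 465832 + 2*I*√82 ≈ 4.6583e+5 + 18.111*I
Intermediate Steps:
I(j) = √(30 + j) (I(j) = √(j + 5*6) = √(j + 30) = √(30 + j))
I(-358) + 465832 = √(30 - 358) + 465832 = √(-328) + 465832 = 2*I*√82 + 465832 = 465832 + 2*I*√82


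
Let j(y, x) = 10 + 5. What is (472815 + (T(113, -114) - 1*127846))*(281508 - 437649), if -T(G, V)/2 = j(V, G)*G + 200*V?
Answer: -60454516239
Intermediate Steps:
j(y, x) = 15
T(G, V) = -400*V - 30*G (T(G, V) = -2*(15*G + 200*V) = -400*V - 30*G)
(472815 + (T(113, -114) - 1*127846))*(281508 - 437649) = (472815 + ((-400*(-114) - 30*113) - 1*127846))*(281508 - 437649) = (472815 + ((45600 - 3390) - 127846))*(-156141) = (472815 + (42210 - 127846))*(-156141) = (472815 - 85636)*(-156141) = 387179*(-156141) = -60454516239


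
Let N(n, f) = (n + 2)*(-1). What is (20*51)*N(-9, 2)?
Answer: 7140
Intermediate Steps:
N(n, f) = -2 - n (N(n, f) = (2 + n)*(-1) = -2 - n)
(20*51)*N(-9, 2) = (20*51)*(-2 - 1*(-9)) = 1020*(-2 + 9) = 1020*7 = 7140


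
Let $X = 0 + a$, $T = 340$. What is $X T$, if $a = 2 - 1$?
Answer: $340$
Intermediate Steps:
$a = 1$ ($a = 2 - 1 = 1$)
$X = 1$ ($X = 0 + 1 = 1$)
$X T = 1 \cdot 340 = 340$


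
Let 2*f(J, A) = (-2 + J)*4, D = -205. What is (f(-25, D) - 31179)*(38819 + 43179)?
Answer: -2561043534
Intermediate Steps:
f(J, A) = -4 + 2*J (f(J, A) = ((-2 + J)*4)/2 = (-8 + 4*J)/2 = -4 + 2*J)
(f(-25, D) - 31179)*(38819 + 43179) = ((-4 + 2*(-25)) - 31179)*(38819 + 43179) = ((-4 - 50) - 31179)*81998 = (-54 - 31179)*81998 = -31233*81998 = -2561043534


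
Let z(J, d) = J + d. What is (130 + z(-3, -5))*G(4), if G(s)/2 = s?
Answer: 976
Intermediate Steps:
G(s) = 2*s
(130 + z(-3, -5))*G(4) = (130 + (-3 - 5))*(2*4) = (130 - 8)*8 = 122*8 = 976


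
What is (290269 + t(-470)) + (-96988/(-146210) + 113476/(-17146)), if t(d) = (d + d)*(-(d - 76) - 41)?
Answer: -115592018722543/626729165 ≈ -1.8444e+5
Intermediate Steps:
t(d) = 2*d*(35 - d) (t(d) = (2*d)*(-(-76 + d) - 41) = (2*d)*((76 - d) - 41) = (2*d)*(35 - d) = 2*d*(35 - d))
(290269 + t(-470)) + (-96988/(-146210) + 113476/(-17146)) = (290269 + 2*(-470)*(35 - 1*(-470))) + (-96988/(-146210) + 113476/(-17146)) = (290269 + 2*(-470)*(35 + 470)) + (-96988*(-1/146210) + 113476*(-1/17146)) = (290269 + 2*(-470)*505) + (48494/73105 - 56738/8573) = (290269 - 474700) - 3732092428/626729165 = -184431 - 3732092428/626729165 = -115592018722543/626729165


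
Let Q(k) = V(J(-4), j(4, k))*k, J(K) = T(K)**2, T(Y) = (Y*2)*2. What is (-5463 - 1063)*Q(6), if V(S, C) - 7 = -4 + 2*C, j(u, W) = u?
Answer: -430716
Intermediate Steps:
T(Y) = 4*Y (T(Y) = (2*Y)*2 = 4*Y)
J(K) = 16*K**2 (J(K) = (4*K)**2 = 16*K**2)
V(S, C) = 3 + 2*C (V(S, C) = 7 + (-4 + 2*C) = 3 + 2*C)
Q(k) = 11*k (Q(k) = (3 + 2*4)*k = (3 + 8)*k = 11*k)
(-5463 - 1063)*Q(6) = (-5463 - 1063)*(11*6) = -6526*66 = -430716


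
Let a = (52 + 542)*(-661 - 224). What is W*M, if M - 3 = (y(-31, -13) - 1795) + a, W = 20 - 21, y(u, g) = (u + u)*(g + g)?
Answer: 525870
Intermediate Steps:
a = -525690 (a = 594*(-885) = -525690)
y(u, g) = 4*g*u (y(u, g) = (2*u)*(2*g) = 4*g*u)
W = -1
M = -525870 (M = 3 + ((4*(-13)*(-31) - 1795) - 525690) = 3 + ((1612 - 1795) - 525690) = 3 + (-183 - 525690) = 3 - 525873 = -525870)
W*M = -1*(-525870) = 525870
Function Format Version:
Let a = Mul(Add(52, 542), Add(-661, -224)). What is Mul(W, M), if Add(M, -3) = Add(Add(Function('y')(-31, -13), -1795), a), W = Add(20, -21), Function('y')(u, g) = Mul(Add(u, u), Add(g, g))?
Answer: 525870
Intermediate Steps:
a = -525690 (a = Mul(594, -885) = -525690)
Function('y')(u, g) = Mul(4, g, u) (Function('y')(u, g) = Mul(Mul(2, u), Mul(2, g)) = Mul(4, g, u))
W = -1
M = -525870 (M = Add(3, Add(Add(Mul(4, -13, -31), -1795), -525690)) = Add(3, Add(Add(1612, -1795), -525690)) = Add(3, Add(-183, -525690)) = Add(3, -525873) = -525870)
Mul(W, M) = Mul(-1, -525870) = 525870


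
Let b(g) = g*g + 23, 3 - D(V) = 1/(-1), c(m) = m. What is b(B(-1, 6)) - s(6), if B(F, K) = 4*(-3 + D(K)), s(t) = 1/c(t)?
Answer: 233/6 ≈ 38.833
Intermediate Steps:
D(V) = 4 (D(V) = 3 - 1/(-1) = 3 - 1*(-1) = 3 + 1 = 4)
s(t) = 1/t
B(F, K) = 4 (B(F, K) = 4*(-3 + 4) = 4*1 = 4)
b(g) = 23 + g**2 (b(g) = g**2 + 23 = 23 + g**2)
b(B(-1, 6)) - s(6) = (23 + 4**2) - 1/6 = (23 + 16) - 1*1/6 = 39 - 1/6 = 233/6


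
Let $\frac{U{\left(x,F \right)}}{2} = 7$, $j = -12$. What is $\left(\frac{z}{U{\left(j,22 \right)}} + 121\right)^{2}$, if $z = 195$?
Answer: $\frac{3568321}{196} \approx 18206.0$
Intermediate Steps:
$U{\left(x,F \right)} = 14$ ($U{\left(x,F \right)} = 2 \cdot 7 = 14$)
$\left(\frac{z}{U{\left(j,22 \right)}} + 121\right)^{2} = \left(\frac{195}{14} + 121\right)^{2} = \left(\frac{1889}{14}\right)^{2} = \frac{3568321}{196}$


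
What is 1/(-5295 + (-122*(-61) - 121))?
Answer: 1/2026 ≈ 0.00049358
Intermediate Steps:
1/(-5295 + (-122*(-61) - 121)) = 1/(-5295 + (7442 - 121)) = 1/(-5295 + 7321) = 1/2026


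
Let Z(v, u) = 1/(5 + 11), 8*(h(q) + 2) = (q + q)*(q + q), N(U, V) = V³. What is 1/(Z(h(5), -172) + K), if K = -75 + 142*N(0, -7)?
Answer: -16/780495 ≈ -2.0500e-5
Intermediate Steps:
K = -48781 (K = -75 + 142*(-7)³ = -75 + 142*(-343) = -75 - 48706 = -48781)
h(q) = -2 + q²/2 (h(q) = -2 + ((q + q)*(q + q))/8 = -2 + ((2*q)*(2*q))/8 = -2 + (4*q²)/8 = -2 + q²/2)
Z(v, u) = 1/16
1/(Z(h(5), -172) + K) = 1/(1/16 - 48781) = 1/(-780495/16) = -16/780495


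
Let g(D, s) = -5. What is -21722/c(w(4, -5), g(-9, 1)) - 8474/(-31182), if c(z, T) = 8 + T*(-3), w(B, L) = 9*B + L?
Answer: -338570251/358593 ≈ -944.16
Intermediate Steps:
w(B, L) = L + 9*B
c(z, T) = 8 - 3*T
-21722/c(w(4, -5), g(-9, 1)) - 8474/(-31182) = -21722/(8 - 3*(-5)) - 8474/(-31182) = -21722/(8 + 15) - 8474*(-1/31182) = -21722/23 + 4237/15591 = -338570251/358593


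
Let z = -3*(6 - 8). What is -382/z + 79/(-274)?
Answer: -52571/822 ≈ -63.955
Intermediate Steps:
z = 6 (z = -3*(-2) = 6)
-382/z + 79/(-274) = -382/6 + 79/(-274) = -382*⅙ + 79*(-1/274) = -191/3 - 79/274 = -52571/822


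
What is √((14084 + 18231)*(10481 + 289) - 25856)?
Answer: √348006694 ≈ 18655.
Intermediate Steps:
√((14084 + 18231)*(10481 + 289) - 25856) = √(32315*10770 - 25856) = √(348032550 - 25856) = √348006694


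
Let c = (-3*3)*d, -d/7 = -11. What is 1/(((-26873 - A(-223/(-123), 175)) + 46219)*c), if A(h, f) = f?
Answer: -1/13285503 ≈ -7.5270e-8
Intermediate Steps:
d = 77 (d = -7*(-11) = 77)
c = -693 (c = -3*3*77 = -9*77 = -693)
1/(((-26873 - A(-223/(-123), 175)) + 46219)*c) = 1/(((-26873 - 1*175) + 46219)*(-693)) = -1/693/((-26873 - 175) + 46219) = -1/693/(-27048 + 46219) = -1/693/19171 = (1/19171)*(-1/693) = -1/13285503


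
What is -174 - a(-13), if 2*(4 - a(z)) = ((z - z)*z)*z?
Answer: -178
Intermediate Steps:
a(z) = 4 (a(z) = 4 - (z - z)*z*z/2 = 4 - 0*z*z/2 = 4 - 0*z = 4 - ½*0 = 4 + 0 = 4)
-174 - a(-13) = -174 - 1*4 = -174 - 4 = -178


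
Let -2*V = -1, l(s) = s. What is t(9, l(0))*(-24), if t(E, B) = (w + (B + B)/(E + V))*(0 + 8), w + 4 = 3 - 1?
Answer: 384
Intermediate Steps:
V = 1/2 (V = -1/2*(-1) = 1/2 ≈ 0.50000)
w = -2 (w = -4 + (3 - 1) = -4 + 2 = -2)
t(E, B) = -16 + 16*B/(1/2 + E) (t(E, B) = (-2 + (B + B)/(E + 1/2))*(0 + 8) = (-2 + (2*B)/(1/2 + E))*8 = (-2 + 2*B/(1/2 + E))*8 = -16 + 16*B/(1/2 + E))
t(9, l(0))*(-24) = (16*(-1 - 2*9 + 2*0)/(1 + 2*9))*(-24) = (16*(-1 - 18 + 0)/(1 + 18))*(-24) = (16*(-19)/19)*(-24) = (16*(1/19)*(-19))*(-24) = -16*(-24) = 384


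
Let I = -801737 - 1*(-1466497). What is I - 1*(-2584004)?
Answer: 3248764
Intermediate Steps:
I = 664760 (I = -801737 + 1466497 = 664760)
I - 1*(-2584004) = 664760 - 1*(-2584004) = 664760 + 2584004 = 3248764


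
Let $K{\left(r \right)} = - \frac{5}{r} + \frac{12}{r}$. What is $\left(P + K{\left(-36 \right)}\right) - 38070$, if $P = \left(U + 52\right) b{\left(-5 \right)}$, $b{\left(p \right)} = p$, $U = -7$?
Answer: $- \frac{1378627}{36} \approx -38295.0$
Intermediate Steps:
$K{\left(r \right)} = \frac{7}{r}$
$P = -225$ ($P = \left(-7 + 52\right) \left(-5\right) = 45 \left(-5\right) = -225$)
$\left(P + K{\left(-36 \right)}\right) - 38070 = \left(-225 + \frac{7}{-36}\right) - 38070 = \left(-225 + 7 \left(- \frac{1}{36}\right)\right) - 38070 = \left(-225 - \frac{7}{36}\right) - 38070 = - \frac{8107}{36} - 38070 = - \frac{1378627}{36}$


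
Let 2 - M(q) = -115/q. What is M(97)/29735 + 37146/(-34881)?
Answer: -236488397/222090715 ≈ -1.0648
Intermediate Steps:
M(q) = 2 + 115/q (M(q) = 2 - (-115)/q = 2 + 115/q)
M(97)/29735 + 37146/(-34881) = (2 + 115/97)/29735 + 37146/(-34881) = (2 + 115*(1/97))*(1/29735) + 37146*(-1/34881) = (2 + 115/97)*(1/29735) - 82/77 = (309/97)*(1/29735) - 82/77 = 309/2884295 - 82/77 = -236488397/222090715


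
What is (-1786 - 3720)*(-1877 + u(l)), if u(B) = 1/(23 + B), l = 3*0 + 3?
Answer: 134349153/13 ≈ 1.0335e+7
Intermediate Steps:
l = 3 (l = 0 + 3 = 3)
(-1786 - 3720)*(-1877 + u(l)) = (-1786 - 3720)*(-1877 + 1/(23 + 3)) = -5506*(-1877 + 1/26) = -5506*(-48801/26) = 134349153/13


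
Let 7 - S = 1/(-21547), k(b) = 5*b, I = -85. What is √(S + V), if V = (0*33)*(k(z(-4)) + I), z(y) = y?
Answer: √3249934010/21547 ≈ 2.6458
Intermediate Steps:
S = 150830/21547 (S = 7 - 1/(-21547) = 7 - 1*(-1/21547) = 7 + 1/21547 = 150830/21547 ≈ 7.0000)
V = 0 (V = (0*33)*(5*(-4) - 85) = 0*(-20 - 85) = 0*(-105) = 0)
√(S + V) = √(150830/21547 + 0) = √(150830/21547) = √3249934010/21547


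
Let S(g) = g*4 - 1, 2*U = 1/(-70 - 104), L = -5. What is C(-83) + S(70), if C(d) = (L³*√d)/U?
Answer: 279 + 43500*I*√83 ≈ 279.0 + 3.963e+5*I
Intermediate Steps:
U = -1/348 (U = 1/(2*(-70 - 104)) = (½)/(-174) = (½)*(-1/174) = -1/348 ≈ -0.0028736)
S(g) = -1 + 4*g (S(g) = 4*g - 1 = -1 + 4*g)
C(d) = 43500*√d (C(d) = ((-5)³*√d)/(-1/348) = -125*√d*(-348) = 43500*√d)
C(-83) + S(70) = 43500*√(-83) + (-1 + 4*70) = 43500*(I*√83) + (-1 + 280) = 43500*I*√83 + 279 = 279 + 43500*I*√83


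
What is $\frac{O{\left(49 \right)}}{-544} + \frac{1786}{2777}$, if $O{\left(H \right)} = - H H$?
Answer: $\frac{7639161}{1510688} \approx 5.0567$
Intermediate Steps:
$O{\left(H \right)} = - H^{2}$
$\frac{O{\left(49 \right)}}{-544} + \frac{1786}{2777} = \frac{\left(-1\right) 49^{2}}{-544} + \frac{1786}{2777} = \left(-1\right) 2401 \left(- \frac{1}{544}\right) + 1786 \cdot \frac{1}{2777} = \left(-2401\right) \left(- \frac{1}{544}\right) + \frac{1786}{2777} = \frac{2401}{544} + \frac{1786}{2777} = \frac{7639161}{1510688}$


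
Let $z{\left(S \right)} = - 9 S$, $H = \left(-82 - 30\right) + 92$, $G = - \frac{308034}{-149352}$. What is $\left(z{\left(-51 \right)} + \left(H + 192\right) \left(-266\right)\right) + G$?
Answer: $- \frac{1127382017}{24892} \approx -45291.0$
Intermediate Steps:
$G = \frac{51339}{24892}$ ($G = \left(-308034\right) \left(- \frac{1}{149352}\right) = \frac{51339}{24892} \approx 2.0625$)
$H = -20$ ($H = -112 + 92 = -20$)
$\left(z{\left(-51 \right)} + \left(H + 192\right) \left(-266\right)\right) + G = \left(\left(-9\right) \left(-51\right) + \left(-20 + 192\right) \left(-266\right)\right) + \frac{51339}{24892} = \left(459 + 172 \left(-266\right)\right) + \frac{51339}{24892} = \left(459 - 45752\right) + \frac{51339}{24892} = -45293 + \frac{51339}{24892} = - \frac{1127382017}{24892}$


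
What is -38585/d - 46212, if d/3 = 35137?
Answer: -4871291717/105411 ≈ -46212.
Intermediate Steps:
d = 105411 (d = 3*35137 = 105411)
-38585/d - 46212 = -38585/105411 - 46212 = -4871291717/105411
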